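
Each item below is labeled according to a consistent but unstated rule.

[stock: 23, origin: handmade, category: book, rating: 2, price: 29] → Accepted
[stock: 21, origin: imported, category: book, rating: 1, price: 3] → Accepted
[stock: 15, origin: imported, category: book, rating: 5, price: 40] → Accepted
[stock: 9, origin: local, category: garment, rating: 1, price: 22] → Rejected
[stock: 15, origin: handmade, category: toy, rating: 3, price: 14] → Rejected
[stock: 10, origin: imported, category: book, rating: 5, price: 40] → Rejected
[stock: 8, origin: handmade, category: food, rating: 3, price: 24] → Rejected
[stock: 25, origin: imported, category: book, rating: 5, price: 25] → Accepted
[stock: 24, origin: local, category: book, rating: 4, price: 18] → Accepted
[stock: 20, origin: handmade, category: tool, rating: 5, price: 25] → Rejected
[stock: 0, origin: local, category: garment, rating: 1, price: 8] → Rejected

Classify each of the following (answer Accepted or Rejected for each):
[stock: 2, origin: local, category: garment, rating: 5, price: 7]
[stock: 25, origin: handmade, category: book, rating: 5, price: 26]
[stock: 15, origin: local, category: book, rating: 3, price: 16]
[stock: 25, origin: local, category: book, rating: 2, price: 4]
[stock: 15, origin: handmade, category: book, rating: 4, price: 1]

The rule appears to be: category is book AND stock ≥ 15.
[stock: 2, origin: local, category: garment, rating: 5, price: 7] → category is garment, stock = 2 → Rejected.
[stock: 25, origin: handmade, category: book, rating: 5, price: 26] → category is book, stock = 25 → Accepted.
[stock: 15, origin: local, category: book, rating: 3, price: 16] → category is book, stock = 15 → Accepted.
[stock: 25, origin: local, category: book, rating: 2, price: 4] → category is book, stock = 25 → Accepted.
[stock: 15, origin: handmade, category: book, rating: 4, price: 1] → category is book, stock = 15 → Accepted.

Rejected, Accepted, Accepted, Accepted, Accepted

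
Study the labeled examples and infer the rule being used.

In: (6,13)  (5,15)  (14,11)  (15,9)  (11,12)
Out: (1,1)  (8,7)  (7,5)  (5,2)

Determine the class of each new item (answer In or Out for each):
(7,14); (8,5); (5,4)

A rule that fits every label: sum ≥ 19 — true of each 'In' example, false of each 'Out' one.
(7,14) → 7+14 = 21 → In.
(8,5) → 8+5 = 13 → Out.
(5,4) → 5+4 = 9 → Out.

In, Out, Out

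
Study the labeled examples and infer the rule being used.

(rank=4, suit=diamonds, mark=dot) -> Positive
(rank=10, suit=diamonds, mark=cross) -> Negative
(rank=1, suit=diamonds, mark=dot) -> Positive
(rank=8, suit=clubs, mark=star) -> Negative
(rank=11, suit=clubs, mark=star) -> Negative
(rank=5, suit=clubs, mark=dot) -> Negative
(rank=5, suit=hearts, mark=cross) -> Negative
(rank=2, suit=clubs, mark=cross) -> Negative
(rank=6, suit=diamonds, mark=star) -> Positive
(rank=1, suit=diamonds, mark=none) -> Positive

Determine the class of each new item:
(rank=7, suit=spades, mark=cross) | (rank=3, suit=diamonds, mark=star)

One predicate separates the groups cleanly: suit is diamonds AND rank ≤ 6.

Negative, Positive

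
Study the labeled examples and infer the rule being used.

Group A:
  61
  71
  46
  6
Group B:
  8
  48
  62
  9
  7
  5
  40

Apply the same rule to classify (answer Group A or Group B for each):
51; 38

A rule that fits every label: ≡ 1 (mod 5) — true of each 'Group A' example, false of each 'Group B' one.
51: 51 mod 5 = 1, satisfies this → Group A. 38: 38 mod 5 = 3, fails this test → Group B.

Group A, Group B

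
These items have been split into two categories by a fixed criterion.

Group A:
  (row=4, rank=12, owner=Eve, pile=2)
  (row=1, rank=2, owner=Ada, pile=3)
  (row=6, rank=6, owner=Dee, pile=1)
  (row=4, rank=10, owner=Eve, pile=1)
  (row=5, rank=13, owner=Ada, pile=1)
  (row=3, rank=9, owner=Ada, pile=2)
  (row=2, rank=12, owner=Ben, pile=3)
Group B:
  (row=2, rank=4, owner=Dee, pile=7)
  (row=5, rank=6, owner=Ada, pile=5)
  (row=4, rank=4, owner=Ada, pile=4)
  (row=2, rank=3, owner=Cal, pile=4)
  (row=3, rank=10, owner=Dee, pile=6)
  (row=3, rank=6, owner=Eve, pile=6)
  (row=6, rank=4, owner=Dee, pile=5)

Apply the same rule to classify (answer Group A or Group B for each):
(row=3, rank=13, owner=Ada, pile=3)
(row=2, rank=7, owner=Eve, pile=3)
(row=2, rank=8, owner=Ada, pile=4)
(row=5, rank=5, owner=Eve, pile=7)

Rule: pile ≤ 3. This holds for each 'Group A' example and fails for each 'Group B' one.
(row=3, rank=13, owner=Ada, pile=3): pile = 3, matches → Group A.
(row=2, rank=7, owner=Eve, pile=3): pile = 3, matches → Group A.
(row=2, rank=8, owner=Ada, pile=4): pile = 4, doesn't match → Group B.
(row=5, rank=5, owner=Eve, pile=7): pile = 7, doesn't match → Group B.

Group A, Group A, Group B, Group B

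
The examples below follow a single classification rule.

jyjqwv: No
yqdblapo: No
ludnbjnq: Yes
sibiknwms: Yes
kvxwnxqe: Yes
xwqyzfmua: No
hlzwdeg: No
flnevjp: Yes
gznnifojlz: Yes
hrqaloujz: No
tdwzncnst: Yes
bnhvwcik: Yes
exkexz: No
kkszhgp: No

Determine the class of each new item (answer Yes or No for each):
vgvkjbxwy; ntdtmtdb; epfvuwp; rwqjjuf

No, Yes, No, No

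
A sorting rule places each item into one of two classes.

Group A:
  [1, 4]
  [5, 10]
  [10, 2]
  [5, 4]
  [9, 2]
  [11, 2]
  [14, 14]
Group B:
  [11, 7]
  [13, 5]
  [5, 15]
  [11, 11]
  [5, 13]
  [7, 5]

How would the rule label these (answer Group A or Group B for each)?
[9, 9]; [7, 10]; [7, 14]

The distinguishing property — second is even — holds for all the 'Group A' cases and none of the 'Group B' cases.
[9, 9] → second 9 → Group B.
[7, 10] → second 10 → Group A.
[7, 14] → second 14 → Group A.

Group B, Group A, Group A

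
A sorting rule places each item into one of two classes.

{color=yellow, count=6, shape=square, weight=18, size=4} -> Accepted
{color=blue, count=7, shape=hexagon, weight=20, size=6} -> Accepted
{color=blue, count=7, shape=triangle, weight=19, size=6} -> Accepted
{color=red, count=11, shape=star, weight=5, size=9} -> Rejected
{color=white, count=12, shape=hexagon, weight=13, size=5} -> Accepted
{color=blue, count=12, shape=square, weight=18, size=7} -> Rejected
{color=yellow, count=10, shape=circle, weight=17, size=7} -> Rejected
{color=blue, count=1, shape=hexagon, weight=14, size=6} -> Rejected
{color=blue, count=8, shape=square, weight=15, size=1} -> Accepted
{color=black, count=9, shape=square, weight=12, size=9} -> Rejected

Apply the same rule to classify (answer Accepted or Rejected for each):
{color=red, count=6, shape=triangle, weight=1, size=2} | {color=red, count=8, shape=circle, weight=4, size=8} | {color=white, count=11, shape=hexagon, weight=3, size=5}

Accepted, Rejected, Accepted

The common property of the 'Accepted' items is: size ≤ 6 AND count ≥ 6. No 'Rejected' item has it.
{color=red, count=6, shape=triangle, weight=1, size=2}: Accepted (size = 2, count = 6).
{color=red, count=8, shape=circle, weight=4, size=8}: Rejected (size = 8, count = 8).
{color=white, count=11, shape=hexagon, weight=3, size=5}: Accepted (size = 5, count = 11).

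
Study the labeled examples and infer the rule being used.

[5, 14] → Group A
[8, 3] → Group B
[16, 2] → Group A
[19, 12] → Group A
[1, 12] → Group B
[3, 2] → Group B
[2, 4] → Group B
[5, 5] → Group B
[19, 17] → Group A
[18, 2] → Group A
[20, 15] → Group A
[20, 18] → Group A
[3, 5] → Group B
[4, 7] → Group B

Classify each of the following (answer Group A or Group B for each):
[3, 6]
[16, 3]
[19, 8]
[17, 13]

All 'Group A' examples share one property — sum ≥ 18 — and every 'Group B' example lacks it.
[3, 6]: 3+6 = 9, does not fit → Group B.
[16, 3]: 16+3 = 19, passes → Group A.
[19, 8]: 19+8 = 27, passes → Group A.
[17, 13]: 17+13 = 30, passes → Group A.

Group B, Group A, Group A, Group A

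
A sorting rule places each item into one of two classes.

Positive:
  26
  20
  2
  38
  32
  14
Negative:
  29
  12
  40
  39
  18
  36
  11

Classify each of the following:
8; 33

Looking at the examples, the only property every 'Positive' case has and every 'Negative' case lacks is: ≡ 2 (mod 6).

Positive, Negative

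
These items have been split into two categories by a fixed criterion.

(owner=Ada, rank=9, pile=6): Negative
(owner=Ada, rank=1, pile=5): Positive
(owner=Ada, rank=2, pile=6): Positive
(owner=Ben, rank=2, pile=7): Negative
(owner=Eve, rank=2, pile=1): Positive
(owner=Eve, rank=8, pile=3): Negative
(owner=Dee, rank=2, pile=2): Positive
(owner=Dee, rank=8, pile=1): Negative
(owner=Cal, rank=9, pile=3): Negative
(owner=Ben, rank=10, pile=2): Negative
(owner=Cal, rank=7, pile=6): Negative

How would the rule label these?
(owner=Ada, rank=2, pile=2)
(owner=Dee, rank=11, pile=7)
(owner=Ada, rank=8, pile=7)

Positive, Negative, Negative

'Positive' ⟺ rank ≤ 2 AND pile ≤ 6.
(owner=Ada, rank=2, pile=2): rank = 2, pile = 2 — has this property, so Positive. (owner=Dee, rank=11, pile=7): rank = 11, pile = 7 — fails this test, so Negative. (owner=Ada, rank=8, pile=7): rank = 8, pile = 7 — fails this test, so Negative.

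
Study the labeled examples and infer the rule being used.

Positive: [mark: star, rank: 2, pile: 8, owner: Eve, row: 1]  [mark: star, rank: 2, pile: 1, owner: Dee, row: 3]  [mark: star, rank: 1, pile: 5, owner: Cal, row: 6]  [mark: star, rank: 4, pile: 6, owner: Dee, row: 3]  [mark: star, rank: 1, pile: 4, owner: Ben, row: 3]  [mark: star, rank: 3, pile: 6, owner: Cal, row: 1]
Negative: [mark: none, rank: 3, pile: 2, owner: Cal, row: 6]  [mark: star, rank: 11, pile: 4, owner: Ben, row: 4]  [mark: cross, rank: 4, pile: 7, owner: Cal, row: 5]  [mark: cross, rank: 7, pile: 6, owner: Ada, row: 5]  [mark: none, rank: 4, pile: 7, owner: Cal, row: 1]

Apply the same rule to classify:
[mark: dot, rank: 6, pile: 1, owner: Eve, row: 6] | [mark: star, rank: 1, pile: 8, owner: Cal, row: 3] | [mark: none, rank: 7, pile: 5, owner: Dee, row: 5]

Negative, Positive, Negative

One predicate separates the groups cleanly: mark is star AND rank ≤ 4.
[mark: dot, rank: 6, pile: 1, owner: Eve, row: 6] — mark is dot, rank = 6, hence Negative. [mark: star, rank: 1, pile: 8, owner: Cal, row: 3] — mark is star, rank = 1, hence Positive. [mark: none, rank: 7, pile: 5, owner: Dee, row: 5] — mark is none, rank = 7, hence Negative.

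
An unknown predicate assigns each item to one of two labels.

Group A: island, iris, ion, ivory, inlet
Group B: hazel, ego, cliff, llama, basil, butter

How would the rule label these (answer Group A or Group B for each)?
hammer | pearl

Group B, Group B

The distinguishing property — starts with 'i' — holds for all the 'Group A' cases and none of the 'Group B' cases.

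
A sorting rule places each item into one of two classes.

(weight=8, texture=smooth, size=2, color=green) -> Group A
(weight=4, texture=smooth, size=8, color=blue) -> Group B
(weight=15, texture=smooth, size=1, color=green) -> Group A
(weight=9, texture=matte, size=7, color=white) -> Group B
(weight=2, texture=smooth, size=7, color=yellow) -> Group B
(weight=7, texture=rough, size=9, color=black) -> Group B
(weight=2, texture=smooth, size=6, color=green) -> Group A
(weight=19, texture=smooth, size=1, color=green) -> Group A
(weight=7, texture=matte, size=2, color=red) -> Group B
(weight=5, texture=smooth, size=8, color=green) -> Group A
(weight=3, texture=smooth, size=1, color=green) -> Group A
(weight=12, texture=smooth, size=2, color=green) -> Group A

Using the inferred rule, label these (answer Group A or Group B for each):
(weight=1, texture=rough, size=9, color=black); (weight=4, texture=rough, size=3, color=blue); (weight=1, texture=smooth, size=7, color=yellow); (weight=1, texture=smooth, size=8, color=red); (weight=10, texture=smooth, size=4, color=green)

The pattern is that an item is 'Group A' exactly when: color is green.

Group B, Group B, Group B, Group B, Group A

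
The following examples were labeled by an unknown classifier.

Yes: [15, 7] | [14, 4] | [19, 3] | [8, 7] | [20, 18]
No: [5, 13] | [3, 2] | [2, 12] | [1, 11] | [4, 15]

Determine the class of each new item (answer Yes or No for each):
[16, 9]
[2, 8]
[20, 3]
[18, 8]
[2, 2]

Yes, No, Yes, Yes, No

The simplest hypothesis consistent with all the labels is: first ≥ 7.
Yes: [16, 9], since first 16. No: [2, 8], since first 2. Yes: [20, 3], since first 20. Yes: [18, 8], since first 18. No: [2, 2], since first 2.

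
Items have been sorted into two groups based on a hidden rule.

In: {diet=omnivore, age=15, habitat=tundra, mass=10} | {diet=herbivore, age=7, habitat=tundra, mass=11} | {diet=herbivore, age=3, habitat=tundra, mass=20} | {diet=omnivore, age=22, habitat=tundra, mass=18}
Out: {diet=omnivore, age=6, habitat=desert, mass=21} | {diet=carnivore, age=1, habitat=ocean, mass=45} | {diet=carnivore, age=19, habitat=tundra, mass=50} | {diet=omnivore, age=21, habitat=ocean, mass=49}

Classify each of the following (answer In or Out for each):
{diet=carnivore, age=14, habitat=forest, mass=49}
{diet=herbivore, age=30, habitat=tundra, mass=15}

Out, In

The common property of the 'In' items is: mass ≤ 20. No 'Out' item has it.
{diet=carnivore, age=14, habitat=forest, mass=49}: Out (mass = 49). {diet=herbivore, age=30, habitat=tundra, mass=15}: In (mass = 15).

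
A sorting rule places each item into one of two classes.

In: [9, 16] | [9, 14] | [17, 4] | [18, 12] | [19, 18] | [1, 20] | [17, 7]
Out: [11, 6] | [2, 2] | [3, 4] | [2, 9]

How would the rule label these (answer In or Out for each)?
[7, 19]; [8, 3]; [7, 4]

In, Out, Out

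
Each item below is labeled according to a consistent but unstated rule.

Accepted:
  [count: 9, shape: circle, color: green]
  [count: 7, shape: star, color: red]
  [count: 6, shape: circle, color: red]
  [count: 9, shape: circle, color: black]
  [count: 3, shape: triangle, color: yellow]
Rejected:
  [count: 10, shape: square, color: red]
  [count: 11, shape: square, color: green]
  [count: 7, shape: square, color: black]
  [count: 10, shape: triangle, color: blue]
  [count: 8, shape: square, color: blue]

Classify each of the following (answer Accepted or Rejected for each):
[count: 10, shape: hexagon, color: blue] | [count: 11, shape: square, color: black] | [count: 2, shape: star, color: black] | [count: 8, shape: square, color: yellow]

The distinguishing property — shape is not square AND count ≤ 9 — holds for all the 'Accepted' cases and none of the 'Rejected' cases.
Rejected: [count: 10, shape: hexagon, color: blue], since shape is hexagon, count = 10.
Rejected: [count: 11, shape: square, color: black], since shape is square, count = 11.
Accepted: [count: 2, shape: star, color: black], since shape is star, count = 2.
Rejected: [count: 8, shape: square, color: yellow], since shape is square, count = 8.

Rejected, Rejected, Accepted, Rejected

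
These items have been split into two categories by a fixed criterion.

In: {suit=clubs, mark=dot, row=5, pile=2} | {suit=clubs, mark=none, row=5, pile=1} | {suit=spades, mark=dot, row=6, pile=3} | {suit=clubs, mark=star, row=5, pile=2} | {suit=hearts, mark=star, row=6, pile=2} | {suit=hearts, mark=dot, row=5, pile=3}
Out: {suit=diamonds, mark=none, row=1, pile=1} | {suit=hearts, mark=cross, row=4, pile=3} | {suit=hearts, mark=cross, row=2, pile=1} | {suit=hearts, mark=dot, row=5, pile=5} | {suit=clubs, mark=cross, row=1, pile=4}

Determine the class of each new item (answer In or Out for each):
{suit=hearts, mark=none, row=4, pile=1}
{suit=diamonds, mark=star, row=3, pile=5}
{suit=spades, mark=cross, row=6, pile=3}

Out, Out, In

The classifier is using: row ≥ 5 AND pile ≤ 3.
{suit=hearts, mark=none, row=4, pile=1}: Out (row = 4, pile = 1). {suit=diamonds, mark=star, row=3, pile=5}: Out (row = 3, pile = 5). {suit=spades, mark=cross, row=6, pile=3}: In (row = 6, pile = 3).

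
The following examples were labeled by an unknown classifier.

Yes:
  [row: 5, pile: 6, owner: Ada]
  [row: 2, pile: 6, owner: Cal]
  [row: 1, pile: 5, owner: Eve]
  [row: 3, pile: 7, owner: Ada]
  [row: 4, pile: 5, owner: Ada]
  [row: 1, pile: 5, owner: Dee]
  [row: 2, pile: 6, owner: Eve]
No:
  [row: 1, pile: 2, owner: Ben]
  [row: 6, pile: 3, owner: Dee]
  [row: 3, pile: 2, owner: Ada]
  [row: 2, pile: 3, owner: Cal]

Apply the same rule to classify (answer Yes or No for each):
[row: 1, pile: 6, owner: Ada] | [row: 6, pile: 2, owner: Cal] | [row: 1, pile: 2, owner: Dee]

Yes, No, No

'Yes' ⟺ pile ≥ 5.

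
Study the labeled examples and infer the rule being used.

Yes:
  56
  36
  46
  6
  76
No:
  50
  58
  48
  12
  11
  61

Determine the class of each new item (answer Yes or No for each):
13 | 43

No, No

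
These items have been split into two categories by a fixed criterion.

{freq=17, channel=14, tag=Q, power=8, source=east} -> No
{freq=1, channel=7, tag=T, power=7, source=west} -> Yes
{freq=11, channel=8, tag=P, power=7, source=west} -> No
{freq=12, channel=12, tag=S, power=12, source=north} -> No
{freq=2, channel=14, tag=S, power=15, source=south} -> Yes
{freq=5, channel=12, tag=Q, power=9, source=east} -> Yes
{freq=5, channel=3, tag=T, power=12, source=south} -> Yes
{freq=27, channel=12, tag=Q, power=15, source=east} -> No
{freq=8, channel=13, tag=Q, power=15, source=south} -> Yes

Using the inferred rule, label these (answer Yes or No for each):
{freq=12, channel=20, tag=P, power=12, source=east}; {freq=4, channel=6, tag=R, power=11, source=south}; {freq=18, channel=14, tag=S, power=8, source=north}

The pattern is that an item is 'Yes' exactly when: freq ≤ 8.
{freq=12, channel=20, tag=P, power=12, source=east} — freq = 12, hence No.
{freq=4, channel=6, tag=R, power=11, source=south} — freq = 4, hence Yes.
{freq=18, channel=14, tag=S, power=8, source=north} — freq = 18, hence No.

No, Yes, No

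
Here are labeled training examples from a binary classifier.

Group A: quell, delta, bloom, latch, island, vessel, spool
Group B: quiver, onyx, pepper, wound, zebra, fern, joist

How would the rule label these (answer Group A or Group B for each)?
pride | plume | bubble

Group B, Group A, Group A

All 'Group A' examples share one property — contains 'l' — and every 'Group B' example lacks it.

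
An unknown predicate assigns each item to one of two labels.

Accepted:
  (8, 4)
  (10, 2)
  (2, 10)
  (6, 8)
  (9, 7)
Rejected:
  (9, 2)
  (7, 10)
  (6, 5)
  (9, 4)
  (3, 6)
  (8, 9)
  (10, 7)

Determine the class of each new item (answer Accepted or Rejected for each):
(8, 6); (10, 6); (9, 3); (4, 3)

Accepted, Accepted, Accepted, Rejected

Rule: sum is even. This holds for each 'Accepted' example and fails for each 'Rejected' one.
(8, 6) → 8+6 = 14 → Accepted.
(10, 6) → 10+6 = 16 → Accepted.
(9, 3) → 9+3 = 12 → Accepted.
(4, 3) → 4+3 = 7 → Rejected.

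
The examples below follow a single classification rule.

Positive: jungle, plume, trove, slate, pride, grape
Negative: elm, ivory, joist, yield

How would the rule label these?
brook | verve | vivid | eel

The rule appears to be: ends with 'e'.
Negative: brook, since ends with 'k'.
Positive: verve, since ends with 'e'.
Negative: vivid, since ends with 'd'.
Negative: eel, since ends with 'l'.

Negative, Positive, Negative, Negative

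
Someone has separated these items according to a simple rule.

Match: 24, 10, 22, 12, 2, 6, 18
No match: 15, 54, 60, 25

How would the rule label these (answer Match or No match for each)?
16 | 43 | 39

The pattern is that an item is 'Match' exactly when: even AND at most 24.

Match, No match, No match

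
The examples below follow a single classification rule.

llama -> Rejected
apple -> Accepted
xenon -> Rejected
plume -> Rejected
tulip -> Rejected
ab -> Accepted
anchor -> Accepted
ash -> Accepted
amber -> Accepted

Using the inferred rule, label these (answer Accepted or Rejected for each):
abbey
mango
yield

Accepted, Rejected, Rejected

One predicate separates the groups cleanly: starts with 'a'.
abbey → starts with 'a' → Accepted. mango → starts with 'm' → Rejected. yield → starts with 'y' → Rejected.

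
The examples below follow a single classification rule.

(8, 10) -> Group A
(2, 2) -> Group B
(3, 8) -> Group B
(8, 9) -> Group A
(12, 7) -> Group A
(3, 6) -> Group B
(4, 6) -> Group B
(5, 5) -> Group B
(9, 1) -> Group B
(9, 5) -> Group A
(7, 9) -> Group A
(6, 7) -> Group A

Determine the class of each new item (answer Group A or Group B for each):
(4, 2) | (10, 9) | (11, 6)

The classifier is using: sum ≥ 13.

Group B, Group A, Group A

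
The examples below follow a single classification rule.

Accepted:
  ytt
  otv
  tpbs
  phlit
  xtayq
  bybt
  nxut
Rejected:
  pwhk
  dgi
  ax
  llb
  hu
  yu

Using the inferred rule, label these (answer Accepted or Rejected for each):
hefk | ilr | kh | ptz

Rejected, Rejected, Rejected, Accepted

The rule appears to be: contains 't'.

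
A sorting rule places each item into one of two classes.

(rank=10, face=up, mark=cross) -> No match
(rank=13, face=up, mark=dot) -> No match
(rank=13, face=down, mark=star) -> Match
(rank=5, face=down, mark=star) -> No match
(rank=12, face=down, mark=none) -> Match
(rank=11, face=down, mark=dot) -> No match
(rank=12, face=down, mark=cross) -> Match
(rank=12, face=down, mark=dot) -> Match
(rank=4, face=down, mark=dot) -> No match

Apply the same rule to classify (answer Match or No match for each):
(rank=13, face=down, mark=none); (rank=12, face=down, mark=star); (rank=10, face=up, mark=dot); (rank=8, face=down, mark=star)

Match, Match, No match, No match

The classifier is using: face is down AND rank ≥ 12.
(rank=13, face=down, mark=none): Match (face is down, rank = 13).
(rank=12, face=down, mark=star): Match (face is down, rank = 12).
(rank=10, face=up, mark=dot): No match (face is up, rank = 10).
(rank=8, face=down, mark=star): No match (face is down, rank = 8).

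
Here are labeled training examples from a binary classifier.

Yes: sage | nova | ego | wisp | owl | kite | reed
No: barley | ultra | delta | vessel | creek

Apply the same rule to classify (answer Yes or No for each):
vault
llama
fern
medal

'Yes' ⟺ length ≤ 4.
vault — length 5, hence No. llama — length 5, hence No. fern — length 4, hence Yes. medal — length 5, hence No.

No, No, Yes, No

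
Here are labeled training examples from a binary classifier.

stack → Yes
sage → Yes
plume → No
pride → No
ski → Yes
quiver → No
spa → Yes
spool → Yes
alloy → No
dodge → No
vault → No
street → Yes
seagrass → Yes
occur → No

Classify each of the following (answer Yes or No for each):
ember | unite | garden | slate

No, No, No, Yes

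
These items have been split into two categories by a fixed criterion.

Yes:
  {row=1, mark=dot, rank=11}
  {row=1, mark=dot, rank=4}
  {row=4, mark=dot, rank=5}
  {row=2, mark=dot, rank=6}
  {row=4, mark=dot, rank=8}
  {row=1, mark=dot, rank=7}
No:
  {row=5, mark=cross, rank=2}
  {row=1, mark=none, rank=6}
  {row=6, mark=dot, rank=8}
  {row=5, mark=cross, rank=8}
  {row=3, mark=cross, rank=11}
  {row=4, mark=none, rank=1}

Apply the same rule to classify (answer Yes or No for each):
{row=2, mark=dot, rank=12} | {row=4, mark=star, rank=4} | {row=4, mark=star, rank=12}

The pattern is that an item is 'Yes' exactly when: mark is dot AND row ≤ 4.

Yes, No, No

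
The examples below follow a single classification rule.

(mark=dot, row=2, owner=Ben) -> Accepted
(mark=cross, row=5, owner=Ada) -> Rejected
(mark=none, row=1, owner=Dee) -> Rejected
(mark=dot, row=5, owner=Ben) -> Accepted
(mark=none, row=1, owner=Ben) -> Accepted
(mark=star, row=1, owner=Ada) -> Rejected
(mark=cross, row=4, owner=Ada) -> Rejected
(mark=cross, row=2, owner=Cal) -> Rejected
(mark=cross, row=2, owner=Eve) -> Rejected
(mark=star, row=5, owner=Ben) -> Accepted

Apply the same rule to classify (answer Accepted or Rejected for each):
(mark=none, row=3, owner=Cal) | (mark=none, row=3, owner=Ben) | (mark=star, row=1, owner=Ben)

Rejected, Accepted, Accepted

All 'Accepted' examples share one property — owner is Ben — and every 'Rejected' example lacks it.
(mark=none, row=3, owner=Cal) → owner is Cal → Rejected. (mark=none, row=3, owner=Ben) → owner is Ben → Accepted. (mark=star, row=1, owner=Ben) → owner is Ben → Accepted.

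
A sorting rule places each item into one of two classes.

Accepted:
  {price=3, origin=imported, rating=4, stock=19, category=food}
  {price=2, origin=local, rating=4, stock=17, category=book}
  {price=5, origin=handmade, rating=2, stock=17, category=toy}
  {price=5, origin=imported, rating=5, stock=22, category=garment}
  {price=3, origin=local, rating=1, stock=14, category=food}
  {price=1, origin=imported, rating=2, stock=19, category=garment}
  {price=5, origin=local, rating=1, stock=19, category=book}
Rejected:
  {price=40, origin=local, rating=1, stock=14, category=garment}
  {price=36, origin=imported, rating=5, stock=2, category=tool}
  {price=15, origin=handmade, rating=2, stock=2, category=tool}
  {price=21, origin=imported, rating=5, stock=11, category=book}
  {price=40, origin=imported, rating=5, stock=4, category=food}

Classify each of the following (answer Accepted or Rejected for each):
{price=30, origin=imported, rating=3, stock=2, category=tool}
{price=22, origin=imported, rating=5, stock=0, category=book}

Rejected, Rejected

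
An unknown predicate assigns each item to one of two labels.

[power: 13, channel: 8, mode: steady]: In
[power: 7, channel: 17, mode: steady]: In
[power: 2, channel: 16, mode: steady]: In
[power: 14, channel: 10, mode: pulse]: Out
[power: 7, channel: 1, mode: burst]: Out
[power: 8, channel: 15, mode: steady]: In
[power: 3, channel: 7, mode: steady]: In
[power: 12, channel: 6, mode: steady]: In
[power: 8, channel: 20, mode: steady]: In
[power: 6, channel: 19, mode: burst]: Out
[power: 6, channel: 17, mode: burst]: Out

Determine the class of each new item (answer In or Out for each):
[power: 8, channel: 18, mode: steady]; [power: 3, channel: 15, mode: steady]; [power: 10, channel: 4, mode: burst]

In, In, Out

The pattern is that an item is 'In' exactly when: mode is steady.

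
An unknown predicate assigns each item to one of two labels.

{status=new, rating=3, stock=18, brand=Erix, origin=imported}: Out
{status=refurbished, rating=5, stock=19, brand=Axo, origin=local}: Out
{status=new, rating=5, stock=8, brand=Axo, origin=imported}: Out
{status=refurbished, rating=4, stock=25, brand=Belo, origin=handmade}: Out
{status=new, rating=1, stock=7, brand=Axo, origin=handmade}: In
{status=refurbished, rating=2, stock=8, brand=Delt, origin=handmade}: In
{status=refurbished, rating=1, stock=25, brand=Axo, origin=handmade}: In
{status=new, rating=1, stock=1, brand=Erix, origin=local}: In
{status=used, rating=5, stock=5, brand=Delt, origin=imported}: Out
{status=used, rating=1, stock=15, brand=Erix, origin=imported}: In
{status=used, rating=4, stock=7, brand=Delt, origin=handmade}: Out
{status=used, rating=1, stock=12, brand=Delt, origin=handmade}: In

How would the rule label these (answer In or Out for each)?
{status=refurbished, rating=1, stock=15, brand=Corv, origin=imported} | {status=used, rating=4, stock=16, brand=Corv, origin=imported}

In, Out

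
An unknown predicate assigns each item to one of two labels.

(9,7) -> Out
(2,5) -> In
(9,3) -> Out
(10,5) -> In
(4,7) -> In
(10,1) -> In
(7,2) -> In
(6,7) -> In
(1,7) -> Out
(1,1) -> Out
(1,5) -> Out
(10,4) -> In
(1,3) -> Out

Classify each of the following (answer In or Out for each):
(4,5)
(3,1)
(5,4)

In, Out, In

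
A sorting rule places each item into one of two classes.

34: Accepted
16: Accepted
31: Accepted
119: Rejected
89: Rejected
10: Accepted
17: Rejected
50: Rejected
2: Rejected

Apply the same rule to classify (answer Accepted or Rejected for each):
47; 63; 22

Rejected, Rejected, Accepted

Rule: ≡ 1 (mod 3). This holds for each 'Accepted' example and fails for each 'Rejected' one.
47: Rejected (47 mod 3 = 2). 63: Rejected (63 mod 3 = 0). 22: Accepted (22 mod 3 = 1).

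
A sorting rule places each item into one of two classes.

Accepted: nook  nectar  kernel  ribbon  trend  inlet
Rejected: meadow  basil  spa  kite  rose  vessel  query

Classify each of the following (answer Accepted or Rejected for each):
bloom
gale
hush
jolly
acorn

Rejected, Rejected, Rejected, Rejected, Accepted

Checking candidate rules against both groups, what survives is: contains 'n'.
bloom: Rejected (no 'n').
gale: Rejected (no 'n').
hush: Rejected (no 'n').
jolly: Rejected (no 'n').
acorn: Accepted (has 'n').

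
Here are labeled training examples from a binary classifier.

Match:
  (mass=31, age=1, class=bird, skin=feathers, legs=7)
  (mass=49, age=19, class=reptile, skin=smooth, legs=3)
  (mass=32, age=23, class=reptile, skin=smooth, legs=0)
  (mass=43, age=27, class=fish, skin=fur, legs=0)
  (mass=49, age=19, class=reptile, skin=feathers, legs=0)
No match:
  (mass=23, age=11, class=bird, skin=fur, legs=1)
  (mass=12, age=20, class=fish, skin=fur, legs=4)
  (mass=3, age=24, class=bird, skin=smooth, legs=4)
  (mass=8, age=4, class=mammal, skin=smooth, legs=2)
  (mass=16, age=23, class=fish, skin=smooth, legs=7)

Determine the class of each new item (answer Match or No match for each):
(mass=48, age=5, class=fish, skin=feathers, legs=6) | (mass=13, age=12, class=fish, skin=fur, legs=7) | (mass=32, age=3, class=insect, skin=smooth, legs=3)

The classifier is using: mass ≥ 31.
(mass=48, age=5, class=fish, skin=feathers, legs=6): mass = 48, has this property → Match. (mass=13, age=12, class=fish, skin=fur, legs=7): mass = 13, lacks this property → No match. (mass=32, age=3, class=insect, skin=smooth, legs=3): mass = 32, has this property → Match.

Match, No match, Match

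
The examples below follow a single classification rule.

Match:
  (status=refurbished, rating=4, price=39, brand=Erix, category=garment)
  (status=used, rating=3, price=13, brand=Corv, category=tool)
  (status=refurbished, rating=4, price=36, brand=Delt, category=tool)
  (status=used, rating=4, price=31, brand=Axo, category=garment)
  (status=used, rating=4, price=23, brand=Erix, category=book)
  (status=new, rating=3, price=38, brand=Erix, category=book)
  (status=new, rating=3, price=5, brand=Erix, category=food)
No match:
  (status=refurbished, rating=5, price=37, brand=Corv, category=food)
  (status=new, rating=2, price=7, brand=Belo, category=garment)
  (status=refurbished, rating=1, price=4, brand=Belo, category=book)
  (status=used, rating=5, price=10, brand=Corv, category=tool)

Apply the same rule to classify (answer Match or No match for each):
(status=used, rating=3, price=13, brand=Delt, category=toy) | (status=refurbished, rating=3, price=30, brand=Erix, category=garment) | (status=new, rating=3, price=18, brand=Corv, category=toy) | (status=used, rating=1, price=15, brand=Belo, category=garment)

Match, Match, Match, No match

Every 'Match' example satisfies: rating ≥ 3 AND rating ≤ 4. None of the 'No match' examples do.
(status=used, rating=3, price=13, brand=Delt, category=toy): Match (rating = 3).
(status=refurbished, rating=3, price=30, brand=Erix, category=garment): Match (rating = 3).
(status=new, rating=3, price=18, brand=Corv, category=toy): Match (rating = 3).
(status=used, rating=1, price=15, brand=Belo, category=garment): No match (rating = 1).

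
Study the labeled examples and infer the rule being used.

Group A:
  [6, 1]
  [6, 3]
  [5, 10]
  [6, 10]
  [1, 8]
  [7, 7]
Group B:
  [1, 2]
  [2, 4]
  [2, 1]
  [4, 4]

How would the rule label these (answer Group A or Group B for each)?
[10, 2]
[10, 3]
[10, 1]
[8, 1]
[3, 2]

Group A, Group A, Group A, Group A, Group B

Every 'Group A' example satisfies: max ≥ 5. None of the 'Group B' examples do.
[10, 2]: max 10, fits → Group A.
[10, 3]: max 10, fits → Group A.
[10, 1]: max 10, fits → Group A.
[8, 1]: max 8, fits → Group A.
[3, 2]: max 3, does not satisfy this → Group B.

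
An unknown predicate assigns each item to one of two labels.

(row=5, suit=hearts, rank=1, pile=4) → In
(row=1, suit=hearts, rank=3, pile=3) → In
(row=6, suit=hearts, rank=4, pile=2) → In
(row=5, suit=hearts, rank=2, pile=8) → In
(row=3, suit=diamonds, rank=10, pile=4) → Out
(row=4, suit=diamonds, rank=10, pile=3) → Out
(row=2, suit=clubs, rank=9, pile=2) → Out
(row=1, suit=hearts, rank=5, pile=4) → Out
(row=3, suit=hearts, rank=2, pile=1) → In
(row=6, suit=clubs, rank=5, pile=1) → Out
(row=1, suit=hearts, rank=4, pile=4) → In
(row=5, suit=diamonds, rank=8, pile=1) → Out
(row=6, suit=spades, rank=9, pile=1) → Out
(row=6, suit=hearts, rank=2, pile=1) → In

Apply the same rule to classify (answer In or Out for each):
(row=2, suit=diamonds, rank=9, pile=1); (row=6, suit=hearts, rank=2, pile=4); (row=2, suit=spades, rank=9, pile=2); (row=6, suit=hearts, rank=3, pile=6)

The simplest hypothesis consistent with all the labels is: rank ≤ 4.
(row=2, suit=diamonds, rank=9, pile=1): Out (rank = 9).
(row=6, suit=hearts, rank=2, pile=4): In (rank = 2).
(row=2, suit=spades, rank=9, pile=2): Out (rank = 9).
(row=6, suit=hearts, rank=3, pile=6): In (rank = 3).

Out, In, Out, In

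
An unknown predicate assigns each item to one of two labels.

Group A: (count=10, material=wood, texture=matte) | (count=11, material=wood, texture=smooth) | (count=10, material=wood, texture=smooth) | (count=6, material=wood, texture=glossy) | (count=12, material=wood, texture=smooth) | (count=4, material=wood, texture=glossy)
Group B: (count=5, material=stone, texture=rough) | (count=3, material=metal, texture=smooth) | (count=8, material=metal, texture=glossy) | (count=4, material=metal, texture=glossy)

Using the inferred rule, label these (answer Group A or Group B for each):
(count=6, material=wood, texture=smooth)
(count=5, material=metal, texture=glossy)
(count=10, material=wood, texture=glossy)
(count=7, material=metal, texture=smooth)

The pattern is that an item is 'Group A' exactly when: material is wood.

Group A, Group B, Group A, Group B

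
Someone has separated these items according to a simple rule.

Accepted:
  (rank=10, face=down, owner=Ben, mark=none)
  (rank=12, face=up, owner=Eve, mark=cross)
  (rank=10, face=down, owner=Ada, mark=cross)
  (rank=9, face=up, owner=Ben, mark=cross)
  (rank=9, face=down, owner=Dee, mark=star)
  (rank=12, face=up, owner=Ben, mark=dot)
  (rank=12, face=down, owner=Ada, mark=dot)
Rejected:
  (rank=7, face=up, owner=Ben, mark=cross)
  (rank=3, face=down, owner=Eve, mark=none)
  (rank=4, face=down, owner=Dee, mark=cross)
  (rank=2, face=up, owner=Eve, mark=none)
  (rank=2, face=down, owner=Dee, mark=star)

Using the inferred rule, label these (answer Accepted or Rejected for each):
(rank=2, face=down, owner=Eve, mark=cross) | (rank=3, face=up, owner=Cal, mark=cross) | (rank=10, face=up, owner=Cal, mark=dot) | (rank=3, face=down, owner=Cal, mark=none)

Rejected, Rejected, Accepted, Rejected

The common property of the 'Accepted' items is: rank ≥ 9. No 'Rejected' item has it.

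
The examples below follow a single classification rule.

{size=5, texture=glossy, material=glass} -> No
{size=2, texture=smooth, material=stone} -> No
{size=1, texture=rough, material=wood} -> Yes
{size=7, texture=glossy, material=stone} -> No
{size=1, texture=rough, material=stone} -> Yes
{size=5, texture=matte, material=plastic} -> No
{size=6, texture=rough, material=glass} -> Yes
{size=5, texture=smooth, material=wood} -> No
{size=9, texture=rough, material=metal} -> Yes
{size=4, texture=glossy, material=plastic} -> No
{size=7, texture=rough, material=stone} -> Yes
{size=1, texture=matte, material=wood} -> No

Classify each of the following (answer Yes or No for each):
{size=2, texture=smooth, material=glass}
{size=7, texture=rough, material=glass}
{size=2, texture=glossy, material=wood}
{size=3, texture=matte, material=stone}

A rule that fits every label: texture is rough — true of each 'Yes' example, false of each 'No' one.
No: {size=2, texture=smooth, material=glass}, since texture is smooth. Yes: {size=7, texture=rough, material=glass}, since texture is rough. No: {size=2, texture=glossy, material=wood}, since texture is glossy. No: {size=3, texture=matte, material=stone}, since texture is matte.

No, Yes, No, No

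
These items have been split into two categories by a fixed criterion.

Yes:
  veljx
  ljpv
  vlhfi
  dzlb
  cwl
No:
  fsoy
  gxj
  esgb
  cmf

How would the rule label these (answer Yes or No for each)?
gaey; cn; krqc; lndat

Every 'Yes' example satisfies: contains 'l'. None of the 'No' examples do.

No, No, No, Yes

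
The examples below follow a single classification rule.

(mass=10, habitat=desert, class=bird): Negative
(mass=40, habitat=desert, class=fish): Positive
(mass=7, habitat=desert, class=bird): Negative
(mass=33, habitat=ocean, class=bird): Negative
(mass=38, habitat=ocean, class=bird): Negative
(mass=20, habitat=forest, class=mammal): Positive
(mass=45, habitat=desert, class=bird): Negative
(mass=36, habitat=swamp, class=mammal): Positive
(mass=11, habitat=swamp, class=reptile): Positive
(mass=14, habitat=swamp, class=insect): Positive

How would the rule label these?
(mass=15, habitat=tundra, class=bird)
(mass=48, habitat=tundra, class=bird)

One predicate separates the groups cleanly: class is not bird.
Negative: (mass=15, habitat=tundra, class=bird), since class is bird. Negative: (mass=48, habitat=tundra, class=bird), since class is bird.

Negative, Negative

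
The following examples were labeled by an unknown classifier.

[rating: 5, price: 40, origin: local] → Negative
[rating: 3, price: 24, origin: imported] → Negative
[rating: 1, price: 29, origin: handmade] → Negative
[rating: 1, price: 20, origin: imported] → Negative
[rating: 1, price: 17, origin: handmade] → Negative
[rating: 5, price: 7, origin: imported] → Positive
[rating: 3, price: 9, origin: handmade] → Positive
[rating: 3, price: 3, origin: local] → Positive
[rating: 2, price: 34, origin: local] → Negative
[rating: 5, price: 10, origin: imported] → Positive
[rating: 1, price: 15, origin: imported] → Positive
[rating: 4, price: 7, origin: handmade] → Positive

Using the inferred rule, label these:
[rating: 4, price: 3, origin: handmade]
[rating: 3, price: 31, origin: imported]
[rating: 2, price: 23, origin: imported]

Positive, Negative, Negative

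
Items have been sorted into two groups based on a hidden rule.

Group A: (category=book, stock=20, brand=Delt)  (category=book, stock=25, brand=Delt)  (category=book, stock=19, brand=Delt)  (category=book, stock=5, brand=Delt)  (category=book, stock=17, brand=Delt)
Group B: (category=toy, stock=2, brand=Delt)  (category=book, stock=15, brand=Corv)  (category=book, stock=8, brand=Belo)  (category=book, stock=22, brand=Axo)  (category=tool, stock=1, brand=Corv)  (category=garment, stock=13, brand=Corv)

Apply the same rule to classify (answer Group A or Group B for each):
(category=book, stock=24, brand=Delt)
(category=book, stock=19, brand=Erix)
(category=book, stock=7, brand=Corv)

One predicate separates the groups cleanly: brand is Delt AND category is book.

Group A, Group B, Group B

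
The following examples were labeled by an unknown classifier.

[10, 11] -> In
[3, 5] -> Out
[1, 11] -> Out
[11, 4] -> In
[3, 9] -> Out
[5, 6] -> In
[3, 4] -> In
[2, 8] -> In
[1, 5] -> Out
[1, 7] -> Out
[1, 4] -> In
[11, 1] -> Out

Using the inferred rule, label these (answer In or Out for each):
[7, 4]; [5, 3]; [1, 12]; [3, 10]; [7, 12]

In, Out, In, In, In

Every 'In' example satisfies: product is even. None of the 'Out' examples do.
[7, 4] → 7·4 = 28 → In.
[5, 3] → 5·3 = 15 → Out.
[1, 12] → 1·12 = 12 → In.
[3, 10] → 3·10 = 30 → In.
[7, 12] → 7·12 = 84 → In.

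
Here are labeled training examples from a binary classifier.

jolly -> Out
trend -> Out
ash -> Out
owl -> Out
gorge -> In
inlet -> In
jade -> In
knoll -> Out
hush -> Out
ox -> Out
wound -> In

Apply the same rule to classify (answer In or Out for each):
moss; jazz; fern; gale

The simplest hypothesis consistent with all the labels is: has ≥ 2 vowels.
moss → 1 vowel → Out.
jazz → 1 vowel → Out.
fern → 1 vowel → Out.
gale → 2 vowels → In.

Out, Out, Out, In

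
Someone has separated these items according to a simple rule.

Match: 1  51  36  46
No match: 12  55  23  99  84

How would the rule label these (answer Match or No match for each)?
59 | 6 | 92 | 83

No match, Match, No match, No match

Comparing the two groups points to one rule — ≡ 1 (mod 5).
59 → 59 mod 5 = 4 → No match. 6 → 6 mod 5 = 1 → Match. 92 → 92 mod 5 = 2 → No match. 83 → 83 mod 5 = 3 → No match.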